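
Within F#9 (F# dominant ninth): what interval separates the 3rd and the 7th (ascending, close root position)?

d5

F# dominant ninth is spelled F#-A#-C#-E-G#.
That puts A# below E.
5 letter names make it a fifth; at 6 semitones (a half step narrower than perfect) the quality is diminished.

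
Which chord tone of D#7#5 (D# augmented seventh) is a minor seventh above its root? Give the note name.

C#

The chord tones of D#7#5 (D# augmented seventh) are D#–F##–A##–C#.
The root is D#. A minor seventh above D# is C#.
C# is the chord's 7th.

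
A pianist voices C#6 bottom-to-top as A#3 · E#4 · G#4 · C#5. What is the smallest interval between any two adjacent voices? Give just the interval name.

Adjacent intervals: A#3→E#4 = perfect fifth; E#4→G#4 = minor third; G#4→C#5 = perfect fourth.
The smallest is E#4 to G#4, a minor third (3 semitones).

minor 3rd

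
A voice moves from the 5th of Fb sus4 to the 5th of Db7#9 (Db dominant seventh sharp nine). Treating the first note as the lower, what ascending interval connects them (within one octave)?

major sixth

Fb sus4 has Cb as its 5th, and Db7#9 (Db dominant seventh sharp nine) has Ab as its 5th.
Counting 6 letters and 9 half steps from Cb gives a major sixth.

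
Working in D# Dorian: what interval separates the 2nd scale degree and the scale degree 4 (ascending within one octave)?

minor third

D# dorian: D# E# F# G# A# B# C#.
So we need the interval from E# up to G#.
E# up to G# is 3 semitones, a half step narrower than a major third, so the interval is minor.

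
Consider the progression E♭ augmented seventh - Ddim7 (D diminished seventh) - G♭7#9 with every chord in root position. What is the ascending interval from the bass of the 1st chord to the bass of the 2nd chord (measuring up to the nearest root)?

The roots are E♭ and D.
Counting 7 letters and 11 half steps from E♭ gives a major seventh.

major seventh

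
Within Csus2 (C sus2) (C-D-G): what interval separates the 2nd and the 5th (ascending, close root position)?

perfect fourth

The 2nd is D and the 5th is G.
Counting 4 letters and 5 half steps from D gives a perfect fourth.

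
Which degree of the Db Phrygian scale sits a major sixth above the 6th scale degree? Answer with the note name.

Gb

The scale is Db Ebb Fb Gb Ab Bbb Cb.
The 6th scale degree is Bbb; a major sixth above that is Gb — scale degree 4.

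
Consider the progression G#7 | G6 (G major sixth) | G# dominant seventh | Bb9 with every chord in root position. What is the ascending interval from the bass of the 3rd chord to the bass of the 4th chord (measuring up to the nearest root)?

diminished third

The roots are G# and Bb.
From G# to Bb: 2 semitones over a third = diminished.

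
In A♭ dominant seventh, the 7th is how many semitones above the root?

10

A♭7 (A♭ dominant seventh) is spelled A♭ C E♭ G♭.
A♭ to G♭ is a minor seventh: 10 semitones.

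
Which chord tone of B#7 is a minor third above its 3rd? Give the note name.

F##

B# dominant seventh is spelled B# D## F## A#.
The 3rd is D##. A minor third above D## is F##.
F## is the chord's 5th.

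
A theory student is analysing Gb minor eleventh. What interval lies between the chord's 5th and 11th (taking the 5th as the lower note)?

Spelling the chord: Gb Bbb Db Fb Ab Cb.
That puts Db below Cb.
From Db to Cb: 10 semitones over a seventh = minor.

minor seventh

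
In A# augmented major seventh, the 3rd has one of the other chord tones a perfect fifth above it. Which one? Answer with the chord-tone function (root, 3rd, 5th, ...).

7th

Spelling the chord: A#, C##, E##, G##.
The 3rd is C##. A perfect fifth above C## is G##.
G## is the chord's 7th.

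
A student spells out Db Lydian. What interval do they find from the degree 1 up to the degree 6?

Spelling Db Lydian: Db Eb F G Ab Bb C.
Degree 1 = Db; degree 6 = Bb.
Db up to Bb spans 6 letter names and 9 semitones — a major sixth.

major sixth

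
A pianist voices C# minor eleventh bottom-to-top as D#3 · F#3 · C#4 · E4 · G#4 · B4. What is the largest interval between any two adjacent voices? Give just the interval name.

Adjacent intervals: D#3→F#3 = minor third; F#3→C#4 = perfect fifth; C#4→E4 = minor third; E4→G#4 = major third; G#4→B4 = minor third.
The largest is F#3 to C#4, a perfect fifth (7 semitones).

perfect fifth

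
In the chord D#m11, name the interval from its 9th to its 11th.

m3

D#m11 is spelled D# F# A# C# E# G#.
That puts E# below G#.
E# up to G# is 3 semitones, a half step narrower than a major third, so the interval is minor.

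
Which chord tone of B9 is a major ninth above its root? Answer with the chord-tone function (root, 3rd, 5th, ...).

9th

Spelling the chord: B, D#, F#, A, C#.
The root is B. A major ninth above B is C#.
C# is the chord's 9th.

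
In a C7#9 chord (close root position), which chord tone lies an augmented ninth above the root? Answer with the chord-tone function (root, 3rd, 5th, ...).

9th

Spelling the chord: C E G Bb D#.
The root is C. An augmented ninth above C is D#.
D# is the chord's 9th.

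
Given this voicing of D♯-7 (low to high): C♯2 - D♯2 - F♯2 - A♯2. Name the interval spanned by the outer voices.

The outer voices are C♯2 and A♯2.
From C♯ to A♯ is 9 semitones, exactly the major sixth.

major sixth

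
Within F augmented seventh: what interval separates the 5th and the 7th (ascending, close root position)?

diminished third

F+7 is spelled F-A-C#-Eb.
That puts C# below Eb.
C# up to Eb is 2 semitones, a whole step narrower than a major third, so the interval is diminished.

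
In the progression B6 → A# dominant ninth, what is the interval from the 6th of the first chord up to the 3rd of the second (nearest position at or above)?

The 6th of B6 is G#; the 3rd of A# dominant ninth is C##.
4 letter names make it a fourth; at 6 semitones (a half step wider than perfect) the quality is augmented.

augmented 4th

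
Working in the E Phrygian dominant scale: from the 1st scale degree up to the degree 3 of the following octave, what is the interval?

major tenth

E phrygian dominant: E F G# A B C D.
So we need the interval from E up to G#.
Counting 10 letters and 16 half steps from E gives a major tenth.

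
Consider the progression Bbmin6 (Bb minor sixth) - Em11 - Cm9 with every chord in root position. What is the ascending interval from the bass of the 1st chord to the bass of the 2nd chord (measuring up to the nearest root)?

The roots are Bb and E.
Bb up to E is 6 semitones, a half step wider than a perfect fourth, so the interval is augmented.

augmented fourth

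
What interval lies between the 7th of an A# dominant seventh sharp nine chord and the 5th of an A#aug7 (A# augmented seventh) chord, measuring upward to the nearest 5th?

The 7th of A# dominant seventh sharp nine is G#; the 5th of A#aug7 (A# augmented seventh) is E##.
From G# to E##: 10 semitones over a sixth = augmented.

A6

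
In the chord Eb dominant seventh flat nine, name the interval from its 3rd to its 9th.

Eb dominant seventh flat nine: Eb-G-Bb-Db-Fb.
So we need the interval from G up to Fb.
G up to Fb is 9 semitones, a whole step narrower than a major seventh, so the interval is diminished.

diminished seventh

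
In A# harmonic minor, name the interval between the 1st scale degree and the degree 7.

major seventh

A# harmonic minor: A# B# C# D# E# F# G##.
1st scale degree = A#; degree 7 = G##.
Counting 7 letters and 11 half steps from A# gives a major seventh.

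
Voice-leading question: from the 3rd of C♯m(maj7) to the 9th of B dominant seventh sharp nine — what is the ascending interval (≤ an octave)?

The 3rd of C♯m(maj7) is E; the 9th of B dominant seventh sharp nine is C𝄪.
6 letter names make it a sixth; at 10 semitones (a half step wider than major) the quality is augmented.

augmented sixth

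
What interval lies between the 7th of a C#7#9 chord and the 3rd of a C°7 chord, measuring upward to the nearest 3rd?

The 7th of C#7#9 is B; the 3rd of C°7 is Eb.
From B to Eb: 4 semitones over a fourth = diminished.

diminished fourth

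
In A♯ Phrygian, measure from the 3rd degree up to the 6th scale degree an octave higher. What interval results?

perfect eleventh

A♯ phrygian: A♯ B C♯ D♯ E♯ F♯ G♯.
That puts C♯ below F♯.
C♯ up to F♯ spans 11 letter names and 17 semitones — a perfect eleventh.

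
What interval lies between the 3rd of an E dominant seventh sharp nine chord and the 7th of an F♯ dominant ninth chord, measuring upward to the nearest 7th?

minor sixth

The 3rd of E dominant seventh sharp nine is G♯; the 7th of F♯ dominant ninth is E.
6 letter names make it a sixth; at 8 semitones (a half step narrower than major) the quality is minor.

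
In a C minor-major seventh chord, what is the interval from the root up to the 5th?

CmM7 is spelled C, Eb, G, B.
Root = C; 5th = G.
Counting 5 letters and 7 half steps from C gives a perfect fifth.

P5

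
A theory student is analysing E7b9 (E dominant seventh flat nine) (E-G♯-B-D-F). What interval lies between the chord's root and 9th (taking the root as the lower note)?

minor ninth

That puts E below F.
From E to F: 13 semitones over a ninth = minor.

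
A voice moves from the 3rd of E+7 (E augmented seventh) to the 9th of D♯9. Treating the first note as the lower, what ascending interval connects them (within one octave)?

The 3rd of E+7 (E augmented seventh) is G♯; the 9th of D♯9 is E♯.
Counting 6 letters and 9 half steps from G♯ gives a major sixth.

major sixth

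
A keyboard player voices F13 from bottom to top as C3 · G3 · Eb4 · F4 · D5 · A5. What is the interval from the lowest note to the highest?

The outer voices are C3 and A5.
C up to A spans 20 letter names and 33 semitones — a major 20th.

major 20th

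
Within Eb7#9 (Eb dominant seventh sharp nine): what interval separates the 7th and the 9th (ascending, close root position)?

augmented 3rd

Eb7#9: Eb-G-Bb-Db-F#.
So we need the interval from Db up to F#.
Db up to F# is 5 semitones, a half step wider than a major third, so the interval is augmented.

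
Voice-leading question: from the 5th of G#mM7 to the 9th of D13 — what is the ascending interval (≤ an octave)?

minor second

G#mM7 has D# as its 5th, and D13 has E as its 9th.
2 letter names make it a second; at 1 semitone (a half step narrower than major) the quality is minor.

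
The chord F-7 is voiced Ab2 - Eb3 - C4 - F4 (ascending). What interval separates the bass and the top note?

The outer voices are Ab2 and F4.
Counting 13 letters and 21 half steps from Ab gives a major thirteenth.

major thirteenth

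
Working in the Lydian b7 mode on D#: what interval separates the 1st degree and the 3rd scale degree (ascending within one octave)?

major third

Spelling the Lydian b7 mode on D#: D# E# F## G## A# B# C#.
1st degree = D#; 3rd scale degree = F##.
D# up to F## spans 3 letter names and 4 semitones — a major third.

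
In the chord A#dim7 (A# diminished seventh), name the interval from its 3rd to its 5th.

minor 3rd

Spelling the chord: A#-C#-E-G.
3rd = C#; 5th = E.
C# up to E is 3 semitones, a half step narrower than a major third, so the interval is minor.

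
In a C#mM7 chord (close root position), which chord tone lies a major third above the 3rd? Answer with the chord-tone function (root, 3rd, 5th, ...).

5th

C#mM7 (C# minor-major seventh): C#-E-G#-B#.
The 3rd is E. A major third above E is G#.
G# is the chord's 5th.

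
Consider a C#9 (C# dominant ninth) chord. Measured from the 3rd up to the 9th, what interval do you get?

minor seventh

C#9 (C# dominant ninth) is spelled C# E# G# B D#.
The 3rd is E# and the 9th is D#.
E# up to D# is 10 semitones, a half step narrower than a major seventh, so the interval is minor.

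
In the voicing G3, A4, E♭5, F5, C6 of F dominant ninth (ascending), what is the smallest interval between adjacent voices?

Adjacent intervals: G3→A4 = major ninth; A4→E♭5 = diminished fifth; E♭5→F5 = major second; F5→C6 = perfect fifth.
The smallest is E♭5 to F5, a major second (2 semitones).

major second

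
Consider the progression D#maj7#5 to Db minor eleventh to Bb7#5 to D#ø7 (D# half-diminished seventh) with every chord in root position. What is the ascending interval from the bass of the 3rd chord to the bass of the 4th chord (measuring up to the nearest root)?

The roots are Bb and D#.
3 letter names make it a third; at 5 semitones (a half step wider than major) the quality is augmented.

augmented 3rd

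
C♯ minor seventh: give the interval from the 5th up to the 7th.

C♯m7 is spelled C♯-E-G♯-B.
So we need the interval from G♯ up to B.
From G♯ to B: 3 semitones over a third = minor.

minor third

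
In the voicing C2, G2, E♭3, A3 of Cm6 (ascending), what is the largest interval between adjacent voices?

m6

Adjacent intervals: C2→G2 = perfect fifth; G2→E♭3 = minor sixth; E♭3→A3 = augmented fourth.
The largest is G2 to E♭3, a minor sixth (8 semitones).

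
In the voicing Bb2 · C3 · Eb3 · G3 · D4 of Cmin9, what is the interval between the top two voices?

Those voices are G3 and D4.
Counting 5 letters and 7 half steps from G gives a perfect fifth.

perfect fifth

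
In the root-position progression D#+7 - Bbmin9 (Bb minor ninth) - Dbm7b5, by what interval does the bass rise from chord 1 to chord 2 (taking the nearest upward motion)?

diminished sixth

The roots are D# and Bb.
D# up to Bb is 7 semitones, a whole step narrower than a major sixth, so the interval is diminished.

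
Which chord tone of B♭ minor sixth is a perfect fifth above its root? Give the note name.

F

B♭m6: B♭-D♭-F-G.
The root is B♭. A perfect fifth above B♭ is F.
F is the chord's 5th.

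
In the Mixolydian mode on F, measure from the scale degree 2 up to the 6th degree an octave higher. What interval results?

F mixolydian: F G A B♭ C D E♭.
That puts G below D.
From G to D is 19 semitones, exactly the perfect twelfth.

perfect twelfth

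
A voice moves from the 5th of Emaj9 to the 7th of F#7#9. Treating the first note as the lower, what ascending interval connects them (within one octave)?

Emaj9 has B as its 5th, and F#7#9 has E as its 7th.
Counting 4 letters and 5 half steps from B gives a perfect fourth.

perfect fourth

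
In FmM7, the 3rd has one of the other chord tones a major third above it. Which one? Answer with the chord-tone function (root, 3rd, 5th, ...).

FmM7 is spelled F-Ab-C-E.
The 3rd is Ab. A major third above Ab is C.
C is the chord's 5th.

5th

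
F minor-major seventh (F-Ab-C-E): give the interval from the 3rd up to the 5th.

That puts Ab below C.
Counting 3 letters and 4 half steps from Ab gives a major third.

M3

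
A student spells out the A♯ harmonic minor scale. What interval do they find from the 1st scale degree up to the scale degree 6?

The scale runs A♯ B♯ C♯ D♯ E♯ F♯ G𝄪.
The 1st scale degree is A♯ and the 6th scale degree is F♯.
6 letter names make it a sixth; at 8 semitones (a half step narrower than major) the quality is minor.

minor sixth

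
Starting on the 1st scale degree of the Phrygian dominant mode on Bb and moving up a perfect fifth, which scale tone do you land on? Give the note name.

F

The scale is Bb Cb D Eb F Gb Ab.
The 1st scale degree is Bb; a perfect fifth above that is F — scale degree 5.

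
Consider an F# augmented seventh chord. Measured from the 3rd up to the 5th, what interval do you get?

major 3rd

F#7#5 is spelled F#–A#–C##–E.
So we need the interval from A# up to C##.
Counting 3 letters and 4 half steps from A# gives a major third.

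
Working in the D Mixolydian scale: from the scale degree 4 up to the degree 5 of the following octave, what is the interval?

major ninth

Spelling the D Mixolydian scale: D E F# G A B C.
That puts G below A.
Counting 9 letters and 14 half steps from G gives a major ninth.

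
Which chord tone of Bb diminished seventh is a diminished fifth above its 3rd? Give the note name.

Bbdim7 (Bb diminished seventh): Bb, Db, Fb, Abb.
The 3rd is Db. A diminished fifth above Db is Abb.
Abb is the chord's 7th.

Abb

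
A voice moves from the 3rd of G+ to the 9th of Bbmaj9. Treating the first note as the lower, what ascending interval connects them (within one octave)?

G+ has B as its 3rd, and Bbmaj9 has C as its 9th.
2 letter names make it a second; at 1 semitone (a half step narrower than major) the quality is minor.

minor second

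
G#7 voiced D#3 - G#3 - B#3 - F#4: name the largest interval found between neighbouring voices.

diminished fifth

Adjacent intervals: D#3→G#3 = perfect fourth; G#3→B#3 = major third; B#3→F#4 = diminished fifth.
The largest is B#3 to F#4, a diminished fifth (6 semitones).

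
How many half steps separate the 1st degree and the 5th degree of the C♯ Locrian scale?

The scale is C♯ D E F♯ G A B.
C♯ up to G is a diminished fifth — 6 semitones.

6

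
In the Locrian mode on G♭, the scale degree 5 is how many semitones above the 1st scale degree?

The scale is G♭ A𝄫 B𝄫 C♭ D𝄫 E𝄫 F♭.
G♭ up to D𝄫 is a diminished fifth — 6 semitones.

6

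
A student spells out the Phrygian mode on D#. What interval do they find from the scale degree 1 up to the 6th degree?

minor 6th

Spelling the Phrygian mode on D#: D# E F# G# A# B C#.
The scale degree 1 is D# and the degree 6 is B.
D# up to B is 8 semitones, a half step narrower than a major sixth, so the interval is minor.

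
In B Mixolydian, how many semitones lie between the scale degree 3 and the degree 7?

The scale is B C♯ D♯ E F♯ G♯ A.
D♯ up to A is a diminished fifth — 6 semitones.

6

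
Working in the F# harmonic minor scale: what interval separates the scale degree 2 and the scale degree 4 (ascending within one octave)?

F# harmonic minor: F# G# A B C# D E#.
That puts G# below B.
3 letter names make it a third; at 3 semitones (a half step narrower than major) the quality is minor.

minor 3rd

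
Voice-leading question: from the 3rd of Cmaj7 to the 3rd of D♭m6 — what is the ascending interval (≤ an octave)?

diminished 2nd

Cmaj7 has E as its 3rd, and D♭m6 has F♭ as its 3rd.
E up to F♭ is 0 semitones, a whole step narrower than a major second, so the interval is diminished.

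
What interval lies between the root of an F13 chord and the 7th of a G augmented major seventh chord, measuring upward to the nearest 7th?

augmented unison

The root of F13 is F; the 7th of G augmented major seventh is F#.
1 letter names make it a unison; at 1 semitone (a half step wider than perfect) the quality is augmented.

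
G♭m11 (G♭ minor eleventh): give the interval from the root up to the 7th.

Spelling the chord: G♭ B𝄫 D♭ F♭ A♭ C♭.
So we need the interval from G♭ up to F♭.
From G♭ to F♭: 10 semitones over a seventh = minor.

minor 7th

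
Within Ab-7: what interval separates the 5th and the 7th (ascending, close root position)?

minor third

Spelling the chord: Ab-Cb-Eb-Gb.
5th = Eb; 7th = Gb.
3 letter names make it a third; at 3 semitones (a half step narrower than major) the quality is minor.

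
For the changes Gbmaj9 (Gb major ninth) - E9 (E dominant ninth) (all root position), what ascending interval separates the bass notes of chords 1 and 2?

augmented sixth

The roots are Gb and E.
6 letter names make it a sixth; at 10 semitones (a half step wider than major) the quality is augmented.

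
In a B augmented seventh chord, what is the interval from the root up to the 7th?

minor seventh

B7#5: B–D#–F##–A.
That puts B below A.
From B to A: 10 semitones over a seventh = minor.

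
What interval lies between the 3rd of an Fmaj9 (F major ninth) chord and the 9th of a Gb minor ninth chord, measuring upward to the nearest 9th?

Fmaj9 (F major ninth) has A as its 3rd, and Gb minor ninth has Ab as its 9th.
8 letter names make it an octave; at 11 semitones (a half step narrower than perfect) the quality is diminished.

diminished octave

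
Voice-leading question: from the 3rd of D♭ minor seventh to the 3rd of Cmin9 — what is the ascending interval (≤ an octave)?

major seventh

D♭ minor seventh has F♭ as its 3rd, and Cmin9 has E♭ as its 3rd.
F♭ up to E♭ spans 7 letter names and 11 semitones — a major seventh.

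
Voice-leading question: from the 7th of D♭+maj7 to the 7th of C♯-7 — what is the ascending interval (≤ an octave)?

M7

The 7th of D♭+maj7 is C; the 7th of C♯-7 is B.
C up to B spans 7 letter names and 11 semitones — a major seventh.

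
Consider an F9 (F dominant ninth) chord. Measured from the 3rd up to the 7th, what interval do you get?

diminished fifth

The chord tones of F9 are F A C E♭ G.
3rd = A; 7th = E♭.
5 letter names make it a fifth; at 6 semitones (a half step narrower than perfect) the quality is diminished.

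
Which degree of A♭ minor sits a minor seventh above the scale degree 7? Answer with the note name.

Fb

The scale is A♭ B♭ C♭ D♭ E♭ F♭ G♭.
The scale degree 7 is G♭; a minor seventh above that is F♭ — scale degree 6.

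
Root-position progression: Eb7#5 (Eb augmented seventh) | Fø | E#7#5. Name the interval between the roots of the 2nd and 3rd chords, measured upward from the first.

The roots are F and E#.
F up to E# is 12 semitones, a half step wider than a major seventh, so the interval is augmented.

augmented seventh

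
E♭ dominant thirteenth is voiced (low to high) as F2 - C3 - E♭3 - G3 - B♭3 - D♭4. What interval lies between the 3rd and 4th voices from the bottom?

major 3rd

Those voices are E♭3 and G3.
E♭ up to G spans 3 letter names and 4 semitones — a major third.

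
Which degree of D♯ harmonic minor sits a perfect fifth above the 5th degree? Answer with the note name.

E#

The scale is D♯ E♯ F♯ G♯ A♯ B C𝄪.
The 5th degree is A♯; a perfect fifth above that is E♯ — scale degree 2.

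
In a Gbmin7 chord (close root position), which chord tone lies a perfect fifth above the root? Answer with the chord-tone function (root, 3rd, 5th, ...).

Spelling the chord: Gb–Bbb–Db–Fb.
The root is Gb. A perfect fifth above Gb is Db.
Db is the chord's 5th.

5th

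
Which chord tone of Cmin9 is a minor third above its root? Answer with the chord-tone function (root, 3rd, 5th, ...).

Cmin9 is spelled C-E♭-G-B♭-D.
The root is C. A minor third above C is E♭.
E♭ is the chord's 3rd.

3rd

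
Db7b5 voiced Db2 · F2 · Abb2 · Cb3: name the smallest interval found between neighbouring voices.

diminished 3rd

Adjacent intervals: Db2→F2 = major third; F2→Abb2 = diminished third; Abb2→Cb3 = major third.
The smallest is F2 to Abb2, a diminished third (2 semitones).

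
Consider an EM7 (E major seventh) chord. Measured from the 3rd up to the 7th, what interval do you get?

P5

The chord tones of EM7 are E-G♯-B-D♯.
So we need the interval from G♯ up to D♯.
From G♯ to D♯ is 7 semitones, exactly the perfect fifth.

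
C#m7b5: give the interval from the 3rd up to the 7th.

Spelling the chord: C#, E, G, B.
So we need the interval from E up to B.
E up to B spans 5 letter names and 7 semitones — a perfect fifth.

perfect 5th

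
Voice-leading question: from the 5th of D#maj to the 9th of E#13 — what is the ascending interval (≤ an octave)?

M6

D#maj has A# as its 5th, and E#13 has F## as its 9th.
Counting 6 letters and 9 half steps from A# gives a major sixth.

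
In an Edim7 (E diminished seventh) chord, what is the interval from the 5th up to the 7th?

minor third

The chord tones of E diminished seventh are E-G-B♭-D♭.
That puts B♭ below D♭.
From B♭ to D♭: 3 semitones over a third = minor.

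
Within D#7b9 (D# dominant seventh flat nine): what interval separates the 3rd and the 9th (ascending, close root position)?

D#7b9 (D# dominant seventh flat nine) is spelled D#, F##, A#, C#, E.
So we need the interval from F## up to E.
From F## to E: 9 semitones over a seventh = diminished.

diminished seventh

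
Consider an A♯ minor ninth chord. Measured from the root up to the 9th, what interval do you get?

major ninth

A♯min9 (A♯ minor ninth): A♯ C♯ E♯ G♯ B♯.
The root is A♯ and the 9th is B♯.
Counting 9 letters and 14 half steps from A♯ gives a major ninth.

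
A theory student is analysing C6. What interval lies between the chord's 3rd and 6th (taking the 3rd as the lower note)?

C6 is spelled C, E, G, A.
3rd = E; 6th = A.
E up to A spans 4 letter names and 5 semitones — a perfect fourth.

perfect 4th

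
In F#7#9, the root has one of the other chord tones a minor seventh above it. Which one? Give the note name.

Spelling the chord: F#–A#–C#–E–G##.
The root is F#. A minor seventh above F# is E.
E is the chord's 7th.

E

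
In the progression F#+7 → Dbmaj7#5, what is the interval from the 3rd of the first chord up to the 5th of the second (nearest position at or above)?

F#+7 has A# as its 3rd, and Dbmaj7#5 has A as its 5th.
A# up to A is 11 semitones, a half step narrower than a perfect octave, so the interval is diminished.

diminished octave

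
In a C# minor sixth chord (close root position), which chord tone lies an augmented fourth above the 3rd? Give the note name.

Spelling the chord: C#–E–G#–A#.
The 3rd is E. An augmented fourth above E is A#.
A# is the chord's 6th.

A#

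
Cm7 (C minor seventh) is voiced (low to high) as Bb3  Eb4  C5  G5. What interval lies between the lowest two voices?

Those voices are Bb3 and Eb4.
Bb up to Eb spans 4 letter names and 5 semitones — a perfect fourth.

perfect fourth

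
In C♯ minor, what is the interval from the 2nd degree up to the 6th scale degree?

Spelling C♯ minor: C♯ D♯ E F♯ G♯ A B.
The 2nd degree is D♯ and the 6th degree is A.
D♯ up to A is 6 semitones, a half step narrower than a perfect fifth, so the interval is diminished.

diminished fifth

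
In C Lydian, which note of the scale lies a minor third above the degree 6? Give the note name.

C

The scale is C D E F# G A B.
The degree 6 is A; a minor third above that is C — scale degree 1.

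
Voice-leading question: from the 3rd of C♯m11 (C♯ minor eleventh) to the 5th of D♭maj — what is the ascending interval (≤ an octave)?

diminished fourth

The 3rd of C♯m11 (C♯ minor eleventh) is E; the 5th of D♭maj is A♭.
From E to A♭: 4 semitones over a fourth = diminished.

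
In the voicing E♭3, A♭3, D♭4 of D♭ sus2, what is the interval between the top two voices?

Those voices are A♭3 and D♭4.
From A♭ to D♭ is 5 semitones, exactly the perfect fourth.

perfect fourth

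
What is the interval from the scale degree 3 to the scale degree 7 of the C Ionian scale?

perfect fifth

C major: C D E F G A B.
So we need the interval from E up to B.
Counting 5 letters and 7 half steps from E gives a perfect fifth.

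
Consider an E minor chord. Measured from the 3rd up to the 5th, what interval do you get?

major 3rd

E minor: E G B.
That puts G below B.
Counting 3 letters and 4 half steps from G gives a major third.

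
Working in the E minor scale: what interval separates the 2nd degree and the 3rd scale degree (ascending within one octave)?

minor second

Spelling the E minor scale: E F♯ G A B C D.
That puts F♯ below G.
2 letter names make it a second; at 1 semitone (a half step narrower than major) the quality is minor.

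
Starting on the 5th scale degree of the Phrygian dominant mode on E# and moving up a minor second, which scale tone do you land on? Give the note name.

The scale is E# F# G## A# B# C# D#.
The 5th scale degree is B#; a minor second above that is C# — scale degree 6.

C#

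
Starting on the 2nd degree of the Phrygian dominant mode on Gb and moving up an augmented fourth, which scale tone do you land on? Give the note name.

The scale is Gb Abb Bb Cb Db Ebb Fb.
The 2nd degree is Abb; an augmented fourth above that is Db — scale degree 5.

Db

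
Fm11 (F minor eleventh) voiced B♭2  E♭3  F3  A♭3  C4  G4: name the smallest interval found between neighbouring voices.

Adjacent intervals: B♭2→E♭3 = perfect fourth; E♭3→F3 = major second; F3→A♭3 = minor third; A♭3→C4 = major third; C4→G4 = perfect fifth.
The smallest is E♭3 to F3, a major second (2 semitones).

M2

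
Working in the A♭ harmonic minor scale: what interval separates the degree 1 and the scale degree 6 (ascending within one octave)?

minor 6th

A♭ harmonic minor: A♭ B♭ C♭ D♭ E♭ F♭ G.
Degree 1 = A♭; degree 6 = F♭.
A♭ up to F♭ is 8 semitones, a half step narrower than a major sixth, so the interval is minor.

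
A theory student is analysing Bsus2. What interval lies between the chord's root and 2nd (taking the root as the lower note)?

M2

Spelling the chord: B–C♯–F♯.
So we need the interval from B up to C♯.
From B to C♯ is 2 semitones, exactly the major second.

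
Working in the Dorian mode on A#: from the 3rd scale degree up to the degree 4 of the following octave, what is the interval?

major 9th

Spelling the Dorian mode on A#: A# B# C# D# E# F## G#.
So we need the interval from C# up to D#.
Counting 9 letters and 14 half steps from C# gives a major ninth.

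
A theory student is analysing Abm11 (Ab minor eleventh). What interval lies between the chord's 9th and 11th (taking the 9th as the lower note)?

m3

Abm11: Ab Cb Eb Gb Bb Db.
That puts Bb below Db.
From Bb to Db: 3 semitones over a third = minor.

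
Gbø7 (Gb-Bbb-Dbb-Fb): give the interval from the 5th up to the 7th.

5th = Dbb; 7th = Fb.
Counting 3 letters and 4 half steps from Dbb gives a major third.

major third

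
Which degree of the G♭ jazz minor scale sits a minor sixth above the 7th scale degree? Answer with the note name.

Db

The scale is G♭ A♭ B𝄫 C♭ D♭ E♭ F.
The 7th scale degree is F; a minor sixth above that is D♭ — scale degree 5.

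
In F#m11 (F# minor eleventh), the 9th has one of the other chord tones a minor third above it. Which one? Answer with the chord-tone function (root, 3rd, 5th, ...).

Spelling the chord: F# A C# E G# B.
The 9th is G#. A minor third above G# is B.
B is the chord's 11th.

11th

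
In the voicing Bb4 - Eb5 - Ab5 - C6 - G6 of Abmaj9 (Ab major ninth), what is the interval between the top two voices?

perfect fifth

Those voices are C6 and G6.
From C to G is 7 semitones, exactly the perfect fifth.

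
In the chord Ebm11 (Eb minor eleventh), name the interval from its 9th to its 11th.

minor 3rd

Ebm11 (Eb minor eleventh): Eb-Gb-Bb-Db-F-Ab.
That puts F below Ab.
F up to Ab is 3 semitones, a half step narrower than a major third, so the interval is minor.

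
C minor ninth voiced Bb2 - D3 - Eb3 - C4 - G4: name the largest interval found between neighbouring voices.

Adjacent intervals: Bb2→D3 = major third; D3→Eb3 = minor second; Eb3→C4 = major sixth; C4→G4 = perfect fifth.
The largest is Eb3 to C4, a major sixth (9 semitones).

M6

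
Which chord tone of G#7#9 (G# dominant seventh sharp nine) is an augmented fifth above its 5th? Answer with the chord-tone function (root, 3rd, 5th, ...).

G#7#9 (G# dominant seventh sharp nine): G#–B#–D#–F#–A##.
The 5th is D#. An augmented fifth above D# is A##.
A## is the chord's 9th.

9th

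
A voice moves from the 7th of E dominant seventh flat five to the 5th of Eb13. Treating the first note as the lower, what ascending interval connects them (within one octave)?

minor sixth

E dominant seventh flat five has D as its 7th, and Eb13 has Bb as its 5th.
D up to Bb is 8 semitones, a half step narrower than a major sixth, so the interval is minor.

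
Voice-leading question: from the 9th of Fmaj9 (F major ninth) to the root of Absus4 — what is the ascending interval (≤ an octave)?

minor second

The 9th of Fmaj9 (F major ninth) is G; the root of Absus4 is Ab.
From G to Ab: 1 semitone over a second = minor.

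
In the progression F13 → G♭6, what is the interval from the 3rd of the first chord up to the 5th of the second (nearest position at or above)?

d4

The 3rd of F13 is A; the 5th of G♭6 is D♭.
A up to D♭ is 4 semitones, a half step narrower than a perfect fourth, so the interval is diminished.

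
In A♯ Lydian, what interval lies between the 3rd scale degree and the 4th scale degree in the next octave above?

M9

The scale runs A♯ B♯ C𝄪 D𝄪 E♯ F𝄪 G𝄪.
The 3rd scale degree is C𝄪 and the degree 4 (up an octave) is D𝄪.
Counting 9 letters and 14 half steps from C𝄪 gives a major ninth.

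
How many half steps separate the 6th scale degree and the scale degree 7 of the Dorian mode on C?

The scale is C D Eb F G A Bb.
A up to Bb is a minor second — 1 semitone.

1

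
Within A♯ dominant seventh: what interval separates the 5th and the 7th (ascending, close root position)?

minor third

The chord tones of A♯7 (A♯ dominant seventh) are A♯-C𝄪-E♯-G♯.
5th = E♯; 7th = G♯.
3 letter names make it a third; at 3 semitones (a half step narrower than major) the quality is minor.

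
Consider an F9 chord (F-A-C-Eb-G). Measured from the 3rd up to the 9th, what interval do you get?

That puts A below G.
From A to G: 10 semitones over a seventh = minor.

minor 7th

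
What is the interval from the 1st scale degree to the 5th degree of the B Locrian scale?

d5

Spelling the B Locrian scale: B C D E F G A.
The 1st scale degree is B and the scale degree 5 is F.
5 letter names make it a fifth; at 6 semitones (a half step narrower than perfect) the quality is diminished.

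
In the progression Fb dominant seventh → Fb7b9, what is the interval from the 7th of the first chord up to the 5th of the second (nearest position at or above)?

Fb dominant seventh has Ebb as its 7th, and Fb7b9 has Cb as its 5th.
Ebb up to Cb spans 6 letter names and 9 semitones — a major sixth.

major 6th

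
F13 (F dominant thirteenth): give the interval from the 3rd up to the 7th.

Spelling the chord: F-A-C-Eb-G-D.
So we need the interval from A up to Eb.
From A to Eb: 6 semitones over a fifth = diminished.

diminished fifth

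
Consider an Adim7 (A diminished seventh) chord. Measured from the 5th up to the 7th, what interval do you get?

m3

Adim7 (A diminished seventh): A-C-Eb-Gb.
5th = Eb; 7th = Gb.
From Eb to Gb: 3 semitones over a third = minor.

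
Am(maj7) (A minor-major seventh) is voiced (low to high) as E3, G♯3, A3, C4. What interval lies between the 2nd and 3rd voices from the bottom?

Those voices are G♯3 and A3.
G♯ up to A is 1 semitone, a half step narrower than a major second, so the interval is minor.

minor second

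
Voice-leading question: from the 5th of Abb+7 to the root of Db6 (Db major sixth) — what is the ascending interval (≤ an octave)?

minor 7th

The 5th of Abb+7 is Eb; the root of Db6 (Db major sixth) is Db.
Eb up to Db is 10 semitones, a half step narrower than a major seventh, so the interval is minor.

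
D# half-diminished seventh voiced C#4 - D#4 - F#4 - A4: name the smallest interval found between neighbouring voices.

Adjacent intervals: C#4→D#4 = major second; D#4→F#4 = minor third; F#4→A4 = minor third.
The smallest is C#4 to D#4, a major second (2 semitones).

M2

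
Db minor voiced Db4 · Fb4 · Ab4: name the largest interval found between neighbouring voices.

Adjacent intervals: Db4→Fb4 = minor third; Fb4→Ab4 = major third.
The largest is Fb4 to Ab4, a major third (4 semitones).

major third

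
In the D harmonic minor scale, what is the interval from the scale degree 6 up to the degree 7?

D harmonic minor: D E F G A B♭ C♯.
The scale degree 6 is B♭ and the degree 7 is C♯.
2 letter names make it a second; at 3 semitones (a half step wider than major) the quality is augmented.

augmented second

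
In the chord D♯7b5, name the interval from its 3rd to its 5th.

diminished 3rd

D♯7b5 is spelled D♯-F𝄪-A-C♯.
The 3rd is F𝄪 and the 5th is A.
3 letter names make it a third; at 2 semitones (a whole step narrower than major) the quality is diminished.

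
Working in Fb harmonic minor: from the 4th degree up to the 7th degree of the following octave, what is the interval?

augmented eleventh

Fb harmonic minor: Fb Gb Abb Bbb Cb Dbb Eb.
That puts Bbb below Eb.
From Bbb to Eb: 18 semitones over an eleventh = augmented.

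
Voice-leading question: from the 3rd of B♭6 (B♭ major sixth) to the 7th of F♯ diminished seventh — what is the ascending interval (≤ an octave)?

m2

The 3rd of B♭6 (B♭ major sixth) is D; the 7th of F♯ diminished seventh is E♭.
D up to E♭ is 1 semitone, a half step narrower than a major second, so the interval is minor.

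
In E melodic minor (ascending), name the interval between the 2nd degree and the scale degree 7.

major sixth

E melodic minor: E F♯ G A B C♯ D♯.
That puts F♯ below D♯.
Counting 6 letters and 9 half steps from F♯ gives a major sixth.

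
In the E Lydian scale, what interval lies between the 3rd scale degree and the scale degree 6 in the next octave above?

perfect 11th

E lydian: E F# G# A# B C# D#.
That puts G# below C#.
From G# to C# is 17 semitones, exactly the perfect eleventh.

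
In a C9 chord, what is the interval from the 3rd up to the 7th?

diminished 5th

C dominant ninth: C, E, G, B♭, D.
The 3rd is E and the 7th is B♭.
E up to B♭ is 6 semitones, a half step narrower than a perfect fifth, so the interval is diminished.
That tritone between 3rd and 7th is what gives the dominant seventh its pull toward resolution.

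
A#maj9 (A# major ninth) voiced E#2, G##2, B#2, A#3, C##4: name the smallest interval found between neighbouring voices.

Adjacent intervals: E#2→G##2 = major third; G##2→B#2 = minor third; B#2→A#3 = minor seventh; A#3→C##4 = major third.
The smallest is G##2 to B#2, a minor third (3 semitones).

minor third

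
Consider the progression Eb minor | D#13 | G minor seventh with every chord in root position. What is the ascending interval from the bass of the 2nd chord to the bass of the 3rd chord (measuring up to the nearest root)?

The roots are D# and G.
4 letter names make it a fourth; at 4 semitones (a half step narrower than perfect) the quality is diminished.

diminished fourth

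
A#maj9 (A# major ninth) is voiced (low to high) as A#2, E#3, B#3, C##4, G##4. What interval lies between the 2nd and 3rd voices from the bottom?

perfect fifth

Those voices are E#3 and B#3.
E# up to B# spans 5 letter names and 7 semitones — a perfect fifth.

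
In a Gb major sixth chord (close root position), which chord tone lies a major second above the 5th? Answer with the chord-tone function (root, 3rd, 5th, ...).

6th

The chord tones of Gb6 (Gb major sixth) are Gb–Bb–Db–Eb.
The 5th is Db. A major second above Db is Eb.
Eb is the chord's 6th.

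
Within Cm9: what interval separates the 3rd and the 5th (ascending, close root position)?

major third

Cmin9 is spelled C–Eb–G–Bb–D.
3rd = Eb; 5th = G.
Counting 3 letters and 4 half steps from Eb gives a major third.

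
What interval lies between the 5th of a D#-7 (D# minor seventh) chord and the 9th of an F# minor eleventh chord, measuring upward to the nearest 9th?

The 5th of D#-7 (D# minor seventh) is A#; the 9th of F# minor eleventh is G#.
From A# to G#: 10 semitones over a seventh = minor.

minor seventh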